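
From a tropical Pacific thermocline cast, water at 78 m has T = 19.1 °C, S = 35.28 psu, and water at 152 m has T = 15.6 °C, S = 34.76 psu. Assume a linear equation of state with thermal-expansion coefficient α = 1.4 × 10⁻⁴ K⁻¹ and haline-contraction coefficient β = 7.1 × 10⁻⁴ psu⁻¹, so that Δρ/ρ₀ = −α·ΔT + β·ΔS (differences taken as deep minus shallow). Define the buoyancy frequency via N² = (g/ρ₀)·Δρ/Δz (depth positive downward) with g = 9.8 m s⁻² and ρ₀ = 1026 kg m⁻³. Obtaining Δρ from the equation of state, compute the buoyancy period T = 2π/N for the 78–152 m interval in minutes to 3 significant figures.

26.2 min

ΔT = -3.5 K, ΔS = -0.52 psu (deep − shallow).
Δρ/ρ₀ = −αΔT + βΔS = 4.90 × 10⁻⁴ − 3.692 × 10⁻⁴ = 1.208 × 10⁻⁴, so Δρ ≈ 0.1239 kg m⁻³.
N² = (g/ρ₀)·Δρ/Δz = g·(Δρ/ρ₀)/Δz = 9.8 × 1.208 × 10⁻⁴ / 74 = 1.5998 × 10⁻⁵ s⁻².
N = √(1.5998 × 10⁻⁵) = 3.9997 × 10⁻³ rad s⁻¹ → T = 2π/N = 1.5709 × 10³ s = 26.182 min ≈ 26.2 min.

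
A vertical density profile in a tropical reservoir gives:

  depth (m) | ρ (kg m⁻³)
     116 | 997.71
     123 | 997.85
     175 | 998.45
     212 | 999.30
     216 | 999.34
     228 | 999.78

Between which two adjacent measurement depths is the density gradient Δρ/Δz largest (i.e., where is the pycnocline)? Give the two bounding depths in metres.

216–228 m

Compute the density gradient over each adjacent pair:
  116–123 m: Δρ/Δz = 0.14/7 = 0.020 kg m⁻⁴
  123–175 m: Δρ/Δz = 0.60/52 = 0.012 kg m⁻⁴
  175–212 m: Δρ/Δz = 0.85/37 = 0.023 kg m⁻⁴
  212–216 m: Δρ/Δz = 0.04/4 = 0.010 kg m⁻⁴
  216–228 m: Δρ/Δz = 0.44/12 = 0.037 kg m⁻⁴
The largest gradient is in the 216–228 m interval — the pycnocline.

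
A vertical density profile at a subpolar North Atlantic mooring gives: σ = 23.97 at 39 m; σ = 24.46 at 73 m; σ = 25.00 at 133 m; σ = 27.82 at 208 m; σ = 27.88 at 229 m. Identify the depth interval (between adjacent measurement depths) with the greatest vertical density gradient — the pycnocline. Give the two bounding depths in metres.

Compute the density gradient over each adjacent pair:
  39–73 m: Δρ/Δz = 0.49/34 = 0.014 kg m⁻⁴
  73–133 m: Δρ/Δz = 0.54/60 = 9.0 × 10⁻³ kg m⁻⁴
  133–208 m: Δρ/Δz = 2.82/75 = 0.038 kg m⁻⁴
  208–229 m: Δρ/Δz = 0.06/21 = 2.9 × 10⁻³ kg m⁻⁴
The largest gradient is in the 133–208 m interval — the pycnocline.

133–208 m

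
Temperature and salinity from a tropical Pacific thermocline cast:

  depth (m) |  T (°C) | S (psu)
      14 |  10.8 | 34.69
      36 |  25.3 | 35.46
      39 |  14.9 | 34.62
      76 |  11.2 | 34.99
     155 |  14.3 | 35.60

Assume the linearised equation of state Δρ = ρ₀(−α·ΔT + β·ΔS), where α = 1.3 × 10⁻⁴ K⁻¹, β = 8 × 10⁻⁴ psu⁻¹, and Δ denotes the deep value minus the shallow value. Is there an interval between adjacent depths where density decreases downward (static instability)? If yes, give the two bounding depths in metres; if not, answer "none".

Evaluate Δρ/ρ₀ = −αΔT + βΔS across each adjacent pair:
  14–36 m: −αΔT+βΔS = −(1.3 × 10⁻⁴)(+14.5)+(8 × 10⁻⁴)(+0.77) = -1.3 × 10⁻³ → UNSTABLE
  36–39 m: −αΔT+βΔS = −(1.3 × 10⁻⁴)(-10.4)+(8 × 10⁻⁴)(-0.84) = 6.8 × 10⁻⁴ → stable
  39–76 m: −αΔT+βΔS = −(1.3 × 10⁻⁴)(-3.7)+(8 × 10⁻⁴)(+0.37) = 7.8 × 10⁻⁴ → stable
  76–155 m: −αΔT+βΔS = −(1.3 × 10⁻⁴)(+3.1)+(8 × 10⁻⁴)(+0.61) = 8.5 × 10⁻⁵ → stable
The 14–36 m interval has Δρ < 0: lighter water underlies denser water.

14–36 m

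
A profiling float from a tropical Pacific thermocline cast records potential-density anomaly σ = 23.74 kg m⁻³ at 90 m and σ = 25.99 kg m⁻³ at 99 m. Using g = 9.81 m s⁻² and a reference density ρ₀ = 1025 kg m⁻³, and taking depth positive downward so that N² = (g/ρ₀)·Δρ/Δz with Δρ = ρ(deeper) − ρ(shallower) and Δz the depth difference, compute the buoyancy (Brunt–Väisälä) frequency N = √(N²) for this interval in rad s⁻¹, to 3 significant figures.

Δρ = 1025.99 − 1023.74 = 2.25 kg m⁻³ over Δz = 99 − 90 = 9 m.
N² = (9.81/1025) × (2.25/9) = 2.3927 × 10⁻³ s⁻².
N = √(2.3927 × 10⁻³) = 0.048915 rad s⁻¹ ≈ 0.0489 rad s⁻¹.

0.0489 rad s⁻¹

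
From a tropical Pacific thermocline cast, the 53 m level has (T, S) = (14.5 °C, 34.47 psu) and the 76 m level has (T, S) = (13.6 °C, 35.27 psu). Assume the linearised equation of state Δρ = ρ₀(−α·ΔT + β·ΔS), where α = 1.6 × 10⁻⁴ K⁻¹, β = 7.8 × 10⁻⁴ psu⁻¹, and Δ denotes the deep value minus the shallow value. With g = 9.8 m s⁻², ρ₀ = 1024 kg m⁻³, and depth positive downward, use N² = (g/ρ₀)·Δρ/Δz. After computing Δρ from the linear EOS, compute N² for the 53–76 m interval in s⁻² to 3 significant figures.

ΔT = -0.9 K, ΔS = +0.80 psu (deep − shallow).
Δρ/ρ₀ = −αΔT + βΔS = 1.44 × 10⁻⁴ + 6.24 × 10⁻⁴ = 7.68 × 10⁻⁴, so Δρ ≈ 0.7864 kg m⁻³.
N² = (g/ρ₀)·Δρ/Δz = g·(Δρ/ρ₀)/Δz = 9.8 × 7.68 × 10⁻⁴ / 23 = 3.2723 × 10⁻⁴ s⁻² ≈ 3.27 × 10⁻⁴ s⁻².

3.27 × 10⁻⁴ s⁻²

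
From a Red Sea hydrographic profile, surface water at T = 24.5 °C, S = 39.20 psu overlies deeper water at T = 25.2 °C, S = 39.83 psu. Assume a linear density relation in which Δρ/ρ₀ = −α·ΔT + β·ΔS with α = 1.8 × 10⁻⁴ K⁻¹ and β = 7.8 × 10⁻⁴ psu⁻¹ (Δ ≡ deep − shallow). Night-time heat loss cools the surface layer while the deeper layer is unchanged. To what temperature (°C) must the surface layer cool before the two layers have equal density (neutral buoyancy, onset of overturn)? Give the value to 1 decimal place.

22.5 °C

Neutral buoyancy requires Δρ = 0, i.e. −α(T_deep − T_surf′) + β(S_deep − S_surf) = 0.
T_surf′ = T_deep − (β/α)·ΔS = 25.2 − (7.8 × 10⁻⁴/1.8 × 10⁻⁴)·(+0.63) = 22.470 °C.
Cooling required: 24.5 − (22.470) = 2.030 °C.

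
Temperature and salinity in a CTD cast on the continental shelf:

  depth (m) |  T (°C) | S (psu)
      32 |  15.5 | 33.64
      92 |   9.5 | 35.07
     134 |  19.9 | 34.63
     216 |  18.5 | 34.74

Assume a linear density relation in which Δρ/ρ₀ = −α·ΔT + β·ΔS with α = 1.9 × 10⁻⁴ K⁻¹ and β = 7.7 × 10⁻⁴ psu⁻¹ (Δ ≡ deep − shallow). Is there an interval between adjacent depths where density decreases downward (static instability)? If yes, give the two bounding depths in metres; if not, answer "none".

Evaluate Δρ/ρ₀ = −αΔT + βΔS across each adjacent pair:
  32–92 m: −αΔT+βΔS = −(1.9 × 10⁻⁴)(-6.0)+(7.7 × 10⁻⁴)(+1.43) = 2.2 × 10⁻³ → stable
  92–134 m: −αΔT+βΔS = −(1.9 × 10⁻⁴)(+10.4)+(7.7 × 10⁻⁴)(-0.44) = -2.3 × 10⁻³ → UNSTABLE
  134–216 m: −αΔT+βΔS = −(1.9 × 10⁻⁴)(-1.4)+(7.7 × 10⁻⁴)(+0.11) = 3.5 × 10⁻⁴ → stable
The 92–134 m interval has Δρ < 0: lighter water underlies denser water.

92–134 m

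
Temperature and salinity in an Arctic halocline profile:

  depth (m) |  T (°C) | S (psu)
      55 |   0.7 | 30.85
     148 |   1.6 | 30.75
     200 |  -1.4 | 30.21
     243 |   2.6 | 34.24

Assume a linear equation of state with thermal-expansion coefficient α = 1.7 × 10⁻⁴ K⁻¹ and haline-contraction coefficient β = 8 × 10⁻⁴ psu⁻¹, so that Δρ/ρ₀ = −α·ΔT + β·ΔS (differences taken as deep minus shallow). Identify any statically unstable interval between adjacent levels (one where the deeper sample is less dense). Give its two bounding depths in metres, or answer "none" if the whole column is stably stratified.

Evaluate Δρ/ρ₀ = −αΔT + βΔS across each adjacent pair:
  55–148 m: −αΔT+βΔS = −(1.7 × 10⁻⁴)(+0.9)+(8 × 10⁻⁴)(-0.10) = -2.3 × 10⁻⁴ → UNSTABLE
  148–200 m: −αΔT+βΔS = −(1.7 × 10⁻⁴)(-3.0)+(8 × 10⁻⁴)(-0.54) = 7.8 × 10⁻⁵ → stable
  200–243 m: −αΔT+βΔS = −(1.7 × 10⁻⁴)(+4.0)+(8 × 10⁻⁴)(+4.03) = 2.5 × 10⁻³ → stable
The 55–148 m interval has Δρ < 0: lighter water underlies denser water.

55–148 m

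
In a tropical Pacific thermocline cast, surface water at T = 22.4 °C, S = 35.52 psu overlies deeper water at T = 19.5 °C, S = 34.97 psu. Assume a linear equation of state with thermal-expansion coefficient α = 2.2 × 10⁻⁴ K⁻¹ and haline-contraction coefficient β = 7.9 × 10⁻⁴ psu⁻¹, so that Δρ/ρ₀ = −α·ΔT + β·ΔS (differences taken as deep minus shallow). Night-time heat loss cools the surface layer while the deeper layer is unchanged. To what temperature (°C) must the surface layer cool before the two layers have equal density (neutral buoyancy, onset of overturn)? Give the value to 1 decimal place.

Neutral buoyancy requires Δρ = 0, i.e. −α(T_deep − T_surf′) + β(S_deep − S_surf) = 0.
T_surf′ = T_deep − (β/α)·ΔS = 19.5 − (7.9 × 10⁻⁴/2.2 × 10⁻⁴)·(-0.55) = 21.475 °C.
Cooling required: 22.4 − (21.475) = 0.925 °C.

21.5 °C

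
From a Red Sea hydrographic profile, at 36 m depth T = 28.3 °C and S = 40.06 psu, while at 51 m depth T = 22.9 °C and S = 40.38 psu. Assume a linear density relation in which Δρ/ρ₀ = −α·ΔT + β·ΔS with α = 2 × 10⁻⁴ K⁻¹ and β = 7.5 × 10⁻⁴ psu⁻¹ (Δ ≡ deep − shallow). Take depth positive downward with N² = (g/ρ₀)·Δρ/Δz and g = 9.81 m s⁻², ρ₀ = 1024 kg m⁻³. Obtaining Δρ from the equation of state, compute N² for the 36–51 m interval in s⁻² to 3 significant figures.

8.63 × 10⁻⁴ s⁻²

ΔT = -5.4 K, ΔS = +0.32 psu (deep − shallow).
Δρ/ρ₀ = −αΔT + βΔS = 1.08 × 10⁻³ + 2.40 × 10⁻⁴ = 1.32 × 10⁻³, so Δρ ≈ 1.352 kg m⁻³.
N² = (g/ρ₀)·Δρ/Δz = g·(Δρ/ρ₀)/Δz = 9.81 × 1.32 × 10⁻³ / 15 = 8.6328 × 10⁻⁴ s⁻² ≈ 8.63 × 10⁻⁴ s⁻².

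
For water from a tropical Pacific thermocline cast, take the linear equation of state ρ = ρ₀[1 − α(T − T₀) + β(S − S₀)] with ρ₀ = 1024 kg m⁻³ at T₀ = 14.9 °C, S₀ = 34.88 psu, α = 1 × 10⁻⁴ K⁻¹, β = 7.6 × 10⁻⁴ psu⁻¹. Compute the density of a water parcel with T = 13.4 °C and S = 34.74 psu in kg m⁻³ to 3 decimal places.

1024.045 kg m⁻³

T − T₀ = -1.5 K, S − S₀ = -0.14 psu.
Bracket = 1 − α·(-1.5) + β·(-0.14) = 1 + (4.36 × 10⁻⁵) = 1.0000436.
ρ = 1024 × 1.0000436 = 1024.045 kg m⁻³.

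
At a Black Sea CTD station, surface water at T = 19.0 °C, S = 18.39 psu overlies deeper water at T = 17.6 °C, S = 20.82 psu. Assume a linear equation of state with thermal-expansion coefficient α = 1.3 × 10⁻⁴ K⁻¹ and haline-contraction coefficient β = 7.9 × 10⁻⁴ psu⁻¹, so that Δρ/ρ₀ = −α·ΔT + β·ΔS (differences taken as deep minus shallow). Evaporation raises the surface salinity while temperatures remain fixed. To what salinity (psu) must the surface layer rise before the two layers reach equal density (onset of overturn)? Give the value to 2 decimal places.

21.05 psu

Neutral buoyancy requires −α(T_deep − T_surf) + β(S_deep − S_surf′) = 0.
S_surf′ = S_deep − (α/β)·ΔT = 20.82 − (1.3 × 10⁻⁴/7.9 × 10⁻⁴)·(-1.4) = 21.0504 psu.
Increase required: 21.0504 − 18.39 = 2.6604 psu.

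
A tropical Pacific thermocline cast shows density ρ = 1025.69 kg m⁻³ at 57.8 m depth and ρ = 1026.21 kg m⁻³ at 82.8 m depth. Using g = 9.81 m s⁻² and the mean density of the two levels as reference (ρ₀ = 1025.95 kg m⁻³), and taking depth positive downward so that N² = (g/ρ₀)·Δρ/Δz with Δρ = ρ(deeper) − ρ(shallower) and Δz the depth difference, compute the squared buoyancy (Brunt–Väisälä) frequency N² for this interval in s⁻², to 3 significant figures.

Δρ = 1026.21 − 1025.69 = 0.52 kg m⁻³ over Δz = 82.8 − 57.8 = 25 m.
N² = (9.81/1025.95) × (0.52/25) = 1.9889 × 10⁻⁴ s⁻² ≈ 1.99 × 10⁻⁴ s⁻².

1.99 × 10⁻⁴ s⁻²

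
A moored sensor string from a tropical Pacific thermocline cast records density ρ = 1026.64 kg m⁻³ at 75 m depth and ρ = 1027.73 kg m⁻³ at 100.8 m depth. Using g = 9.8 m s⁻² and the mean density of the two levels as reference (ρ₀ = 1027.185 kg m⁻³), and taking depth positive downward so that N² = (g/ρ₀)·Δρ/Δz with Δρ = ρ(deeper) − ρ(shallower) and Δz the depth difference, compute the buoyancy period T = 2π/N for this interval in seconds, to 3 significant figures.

313 s

Δρ = 1027.73 − 1026.64 = 1.09 kg m⁻³ over Δz = 100.8 − 75 = 25.8 m.
N² = (9.8/1027.185) × (1.09/25.8) = 4.0307 × 10⁻⁴ s⁻².
N = √(4.0307 × 10⁻⁴) = 0.020077 rad s⁻¹, so T = 2π/N = 312.95 s ≈ 313 s.
Since Δρ > 0 the layer is stably stratified.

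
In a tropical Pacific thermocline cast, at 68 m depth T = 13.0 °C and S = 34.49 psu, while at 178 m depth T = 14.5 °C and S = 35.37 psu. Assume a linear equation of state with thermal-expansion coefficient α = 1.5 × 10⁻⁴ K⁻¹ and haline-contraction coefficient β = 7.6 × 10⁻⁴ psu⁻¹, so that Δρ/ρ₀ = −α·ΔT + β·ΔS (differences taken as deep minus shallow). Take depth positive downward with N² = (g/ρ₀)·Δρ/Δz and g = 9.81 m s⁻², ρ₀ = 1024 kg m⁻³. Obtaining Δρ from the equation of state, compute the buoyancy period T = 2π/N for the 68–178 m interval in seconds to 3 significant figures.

999 s

ΔT = +1.5 K, ΔS = +0.88 psu (deep − shallow).
Δρ/ρ₀ = −αΔT + βΔS = -2.25 × 10⁻⁴ + 6.688 × 10⁻⁴ = 4.438 × 10⁻⁴, so Δρ ≈ 0.4545 kg m⁻³.
N² = (g/ρ₀)·Δρ/Δz = g·(Δρ/ρ₀)/Δz = 9.81 × 4.438 × 10⁻⁴ / 110 = 3.9579 × 10⁻⁵ s⁻².
N = √(3.9579 × 10⁻⁵) = 6.2912 × 10⁻³ rad s⁻¹ → T = 2π/N = 998.73 s ≈ 999 s.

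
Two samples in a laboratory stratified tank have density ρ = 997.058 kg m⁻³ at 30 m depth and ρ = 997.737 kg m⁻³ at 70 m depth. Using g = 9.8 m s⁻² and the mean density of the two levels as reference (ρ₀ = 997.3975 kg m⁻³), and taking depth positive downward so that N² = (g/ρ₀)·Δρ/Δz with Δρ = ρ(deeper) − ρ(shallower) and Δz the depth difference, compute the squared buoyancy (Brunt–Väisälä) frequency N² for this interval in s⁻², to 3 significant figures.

1.67 × 10⁻⁴ s⁻²

Δρ = 997.737 − 997.058 = 0.679 kg m⁻³ over Δz = 70 − 30 = 40 m.
N² = (9.8/997.3975) × (0.679/40) = 1.6679 × 10⁻⁴ s⁻² ≈ 1.67 × 10⁻⁴ s⁻².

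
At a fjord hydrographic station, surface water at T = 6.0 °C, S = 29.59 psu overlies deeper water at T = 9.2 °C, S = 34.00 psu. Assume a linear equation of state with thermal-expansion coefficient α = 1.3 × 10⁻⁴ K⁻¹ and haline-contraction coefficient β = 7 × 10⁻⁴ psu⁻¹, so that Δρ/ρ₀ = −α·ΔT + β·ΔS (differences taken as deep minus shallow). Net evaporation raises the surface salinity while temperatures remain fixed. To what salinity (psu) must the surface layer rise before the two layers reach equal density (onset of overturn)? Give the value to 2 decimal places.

Neutral buoyancy requires −α(T_deep − T_surf) + β(S_deep − S_surf′) = 0.
S_surf′ = S_deep − (α/β)·ΔT = 34.00 − (1.3 × 10⁻⁴/7 × 10⁻⁴)·(+3.2) = 33.4057 psu.
Increase required: 33.4057 − 29.59 = 3.8157 psu.

33.41 psu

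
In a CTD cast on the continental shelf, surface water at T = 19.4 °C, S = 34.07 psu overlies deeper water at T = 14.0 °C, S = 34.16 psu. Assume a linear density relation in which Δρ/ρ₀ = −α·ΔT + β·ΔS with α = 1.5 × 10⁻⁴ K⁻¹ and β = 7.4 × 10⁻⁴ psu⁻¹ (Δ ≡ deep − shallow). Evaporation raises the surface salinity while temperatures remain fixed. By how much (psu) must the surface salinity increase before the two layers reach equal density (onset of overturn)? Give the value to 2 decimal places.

1.18 psu

Neutral buoyancy requires −α(T_deep − T_surf) + β(S_deep − S_surf′) = 0.
S_surf′ = S_deep − (α/β)·ΔT = 34.16 − (1.5 × 10⁻⁴/7.4 × 10⁻⁴)·(-5.4) = 35.2546 psu.
Increase required: 35.2546 − 34.07 = 1.1846 psu.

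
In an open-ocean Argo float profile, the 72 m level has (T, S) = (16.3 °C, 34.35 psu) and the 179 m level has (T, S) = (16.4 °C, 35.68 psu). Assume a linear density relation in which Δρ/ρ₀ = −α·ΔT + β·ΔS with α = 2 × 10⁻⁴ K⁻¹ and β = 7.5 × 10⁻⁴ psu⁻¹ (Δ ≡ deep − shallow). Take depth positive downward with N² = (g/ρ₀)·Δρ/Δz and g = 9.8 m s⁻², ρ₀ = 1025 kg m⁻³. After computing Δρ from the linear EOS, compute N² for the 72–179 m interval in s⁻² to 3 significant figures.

8.95 × 10⁻⁵ s⁻²

ΔT = +0.1 K, ΔS = +1.33 psu (deep − shallow).
Δρ/ρ₀ = −αΔT + βΔS = -2.00 × 10⁻⁵ + 9.975 × 10⁻⁴ = 9.775 × 10⁻⁴, so Δρ ≈ 1.002 kg m⁻³.
N² = (g/ρ₀)·Δρ/Δz = g·(Δρ/ρ₀)/Δz = 9.8 × 9.775 × 10⁻⁴ / 107 = 8.9528 × 10⁻⁵ s⁻² ≈ 8.95 × 10⁻⁵ s⁻².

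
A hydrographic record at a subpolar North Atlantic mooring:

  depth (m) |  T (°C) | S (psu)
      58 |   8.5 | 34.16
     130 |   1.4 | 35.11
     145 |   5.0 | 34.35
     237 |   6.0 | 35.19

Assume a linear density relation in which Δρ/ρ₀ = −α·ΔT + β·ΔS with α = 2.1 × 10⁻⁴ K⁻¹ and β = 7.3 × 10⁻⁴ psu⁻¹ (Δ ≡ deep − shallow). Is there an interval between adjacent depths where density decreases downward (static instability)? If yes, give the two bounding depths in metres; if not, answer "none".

130–145 m

Evaluate Δρ/ρ₀ = −αΔT + βΔS across each adjacent pair:
  58–130 m: −αΔT+βΔS = −(2.1 × 10⁻⁴)(-7.1)+(7.3 × 10⁻⁴)(+0.95) = 2.2 × 10⁻³ → stable
  130–145 m: −αΔT+βΔS = −(2.1 × 10⁻⁴)(+3.6)+(7.3 × 10⁻⁴)(-0.76) = -1.3 × 10⁻³ → UNSTABLE
  145–237 m: −αΔT+βΔS = −(2.1 × 10⁻⁴)(+1.0)+(7.3 × 10⁻⁴)(+0.84) = 4.0 × 10⁻⁴ → stable
The 130–145 m interval has Δρ < 0: lighter water underlies denser water.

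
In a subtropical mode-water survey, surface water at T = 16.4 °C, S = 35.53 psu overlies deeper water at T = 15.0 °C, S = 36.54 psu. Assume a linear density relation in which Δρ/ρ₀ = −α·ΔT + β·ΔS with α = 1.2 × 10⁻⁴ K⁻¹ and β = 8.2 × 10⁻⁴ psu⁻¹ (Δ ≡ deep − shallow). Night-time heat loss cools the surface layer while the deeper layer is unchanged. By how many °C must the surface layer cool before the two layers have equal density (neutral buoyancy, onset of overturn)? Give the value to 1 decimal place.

Neutral buoyancy requires Δρ = 0, i.e. −α(T_deep − T_surf′) + β(S_deep − S_surf) = 0.
T_surf′ = T_deep − (β/α)·ΔS = 15.0 − (8.2 × 10⁻⁴/1.2 × 10⁻⁴)·(+1.01) = 8.098 °C.
Cooling required: 16.4 − (8.098) = 8.302 °C.

8.3 °C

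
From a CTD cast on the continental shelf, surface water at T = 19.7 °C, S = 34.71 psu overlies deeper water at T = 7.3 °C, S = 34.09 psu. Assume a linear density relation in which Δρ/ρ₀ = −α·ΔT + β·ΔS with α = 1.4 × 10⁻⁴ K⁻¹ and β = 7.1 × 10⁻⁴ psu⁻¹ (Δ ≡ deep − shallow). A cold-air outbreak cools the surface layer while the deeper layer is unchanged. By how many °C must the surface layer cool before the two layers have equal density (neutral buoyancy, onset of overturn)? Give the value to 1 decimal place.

9.3 °C

Neutral buoyancy requires Δρ = 0, i.e. −α(T_deep − T_surf′) + β(S_deep − S_surf) = 0.
T_surf′ = T_deep − (β/α)·ΔS = 7.3 − (7.1 × 10⁻⁴/1.4 × 10⁻⁴)·(-0.62) = 10.444 °C.
Cooling required: 19.7 − (10.444) = 9.256 °C.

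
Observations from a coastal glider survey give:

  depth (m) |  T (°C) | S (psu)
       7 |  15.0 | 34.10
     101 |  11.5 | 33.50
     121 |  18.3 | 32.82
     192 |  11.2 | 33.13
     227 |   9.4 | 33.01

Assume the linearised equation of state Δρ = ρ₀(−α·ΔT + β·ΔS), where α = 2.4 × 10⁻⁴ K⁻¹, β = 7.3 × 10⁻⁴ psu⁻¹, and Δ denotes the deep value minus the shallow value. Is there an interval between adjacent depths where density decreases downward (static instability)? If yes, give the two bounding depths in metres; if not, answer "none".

Evaluate Δρ/ρ₀ = −αΔT + βΔS across each adjacent pair:
  7–101 m: −αΔT+βΔS = −(2.4 × 10⁻⁴)(-3.5)+(7.3 × 10⁻⁴)(-0.60) = 4.0 × 10⁻⁴ → stable
  101–121 m: −αΔT+βΔS = −(2.4 × 10⁻⁴)(+6.8)+(7.3 × 10⁻⁴)(-0.68) = -2.1 × 10⁻³ → UNSTABLE
  121–192 m: −αΔT+βΔS = −(2.4 × 10⁻⁴)(-7.1)+(7.3 × 10⁻⁴)(+0.31) = 1.9 × 10⁻³ → stable
  192–227 m: −αΔT+βΔS = −(2.4 × 10⁻⁴)(-1.8)+(7.3 × 10⁻⁴)(-0.12) = 3.4 × 10⁻⁴ → stable
The 101–121 m interval has Δρ < 0: lighter water underlies denser water.

101–121 m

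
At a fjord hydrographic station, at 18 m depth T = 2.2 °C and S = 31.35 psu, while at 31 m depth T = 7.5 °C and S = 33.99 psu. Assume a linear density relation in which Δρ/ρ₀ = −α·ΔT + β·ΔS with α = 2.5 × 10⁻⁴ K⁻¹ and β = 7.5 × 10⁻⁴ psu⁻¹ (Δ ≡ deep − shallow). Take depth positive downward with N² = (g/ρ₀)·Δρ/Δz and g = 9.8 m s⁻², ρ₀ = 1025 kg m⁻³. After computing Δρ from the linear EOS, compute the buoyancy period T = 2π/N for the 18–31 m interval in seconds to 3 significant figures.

283 s

ΔT = +5.3 K, ΔS = +2.64 psu (deep − shallow).
Δρ/ρ₀ = −αΔT + βΔS = -1.325 × 10⁻³ + 1.98 × 10⁻³ = 6.55 × 10⁻⁴, so Δρ ≈ 0.6714 kg m⁻³.
N² = (g/ρ₀)·Δρ/Δz = g·(Δρ/ρ₀)/Δz = 9.8 × 6.55 × 10⁻⁴ / 13 = 4.9377 × 10⁻⁴ s⁻².
N = √(4.9377 × 10⁻⁴) = 0.022221 rad s⁻¹ → T = 2π/N = 282.76 s ≈ 283 s.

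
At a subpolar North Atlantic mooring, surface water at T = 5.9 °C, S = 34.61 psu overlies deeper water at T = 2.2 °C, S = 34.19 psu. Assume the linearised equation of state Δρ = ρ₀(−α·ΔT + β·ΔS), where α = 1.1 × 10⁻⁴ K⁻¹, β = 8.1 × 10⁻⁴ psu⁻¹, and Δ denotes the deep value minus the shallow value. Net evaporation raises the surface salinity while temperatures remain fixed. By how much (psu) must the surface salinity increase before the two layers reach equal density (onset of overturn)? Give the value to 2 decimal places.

Neutral buoyancy requires −α(T_deep − T_surf) + β(S_deep − S_surf′) = 0.
S_surf′ = S_deep − (α/β)·ΔT = 34.19 − (1.1 × 10⁻⁴/8.1 × 10⁻⁴)·(-3.7) = 34.6925 psu.
Increase required: 34.6925 − 34.61 = 0.0825 psu.

0.08 psu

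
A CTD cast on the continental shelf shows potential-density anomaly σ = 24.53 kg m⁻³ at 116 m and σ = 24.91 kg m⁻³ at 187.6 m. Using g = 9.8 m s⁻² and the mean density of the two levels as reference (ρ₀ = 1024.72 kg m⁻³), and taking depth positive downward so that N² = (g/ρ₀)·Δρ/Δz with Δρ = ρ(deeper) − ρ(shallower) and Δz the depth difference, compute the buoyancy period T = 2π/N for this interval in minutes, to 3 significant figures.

Δρ = 1024.91 − 1024.53 = 0.38 kg m⁻³ over Δz = 187.6 − 116 = 71.6 m.
N² = (9.8/1024.72) × (0.38/71.6) = 5.0756 × 10⁻⁵ s⁻².
N = √(5.0756 × 10⁻⁵) = 7.1243 × 10⁻³ rad s⁻¹, so T = 2π/N = 881.94 s = 14.699 min ≈ 14.7 min.
N² > 0, so the interval is statically stable.

14.7 min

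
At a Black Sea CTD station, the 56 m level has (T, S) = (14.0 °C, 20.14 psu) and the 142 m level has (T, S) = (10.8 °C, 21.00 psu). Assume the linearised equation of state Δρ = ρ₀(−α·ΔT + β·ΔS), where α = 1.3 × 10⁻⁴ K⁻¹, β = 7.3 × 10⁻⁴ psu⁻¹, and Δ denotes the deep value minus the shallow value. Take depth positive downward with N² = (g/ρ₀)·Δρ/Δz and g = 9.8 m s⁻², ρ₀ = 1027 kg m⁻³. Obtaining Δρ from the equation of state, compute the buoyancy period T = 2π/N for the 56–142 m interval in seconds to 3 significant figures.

ΔT = -3.2 K, ΔS = +0.86 psu (deep − shallow).
Δρ/ρ₀ = −αΔT + βΔS = 4.16 × 10⁻⁴ + 6.278 × 10⁻⁴ = 1.0438 × 10⁻³, so Δρ ≈ 1.072 kg m⁻³.
N² = (g/ρ₀)·Δρ/Δz = g·(Δρ/ρ₀)/Δz = 9.8 × 1.0438 × 10⁻³ / 86 = 1.1894 × 10⁻⁴ s⁻².
N = √(1.1894 × 10⁻⁴) = 0.010906 rad s⁻¹ → T = 2π/N = 576.12 s ≈ 576 s.

576 s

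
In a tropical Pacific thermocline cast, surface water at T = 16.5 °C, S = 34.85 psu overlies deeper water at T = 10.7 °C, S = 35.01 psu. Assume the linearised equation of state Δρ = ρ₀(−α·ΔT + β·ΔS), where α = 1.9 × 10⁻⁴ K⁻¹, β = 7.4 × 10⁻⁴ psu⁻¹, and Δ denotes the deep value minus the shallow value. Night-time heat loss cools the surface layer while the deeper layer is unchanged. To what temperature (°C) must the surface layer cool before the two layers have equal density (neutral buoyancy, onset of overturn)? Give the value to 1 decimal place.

Neutral buoyancy requires Δρ = 0, i.e. −α(T_deep − T_surf′) + β(S_deep − S_surf) = 0.
T_surf′ = T_deep − (β/α)·ΔS = 10.7 − (7.4 × 10⁻⁴/1.9 × 10⁻⁴)·(+0.16) = 10.077 °C.
Cooling required: 16.5 − (10.077) = 6.423 °C.

10.1 °C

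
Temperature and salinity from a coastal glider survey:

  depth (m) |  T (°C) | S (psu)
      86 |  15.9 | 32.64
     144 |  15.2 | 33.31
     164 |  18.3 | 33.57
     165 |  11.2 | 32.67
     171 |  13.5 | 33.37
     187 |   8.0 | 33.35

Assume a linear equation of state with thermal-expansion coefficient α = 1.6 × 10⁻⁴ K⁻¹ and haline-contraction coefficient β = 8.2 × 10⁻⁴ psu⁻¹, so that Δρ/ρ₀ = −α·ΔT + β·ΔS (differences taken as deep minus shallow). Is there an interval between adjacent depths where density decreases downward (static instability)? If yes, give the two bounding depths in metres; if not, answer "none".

144–164 m

Evaluate Δρ/ρ₀ = −αΔT + βΔS across each adjacent pair:
  86–144 m: −αΔT+βΔS = −(1.6 × 10⁻⁴)(-0.7)+(8.2 × 10⁻⁴)(+0.67) = 6.6 × 10⁻⁴ → stable
  144–164 m: −αΔT+βΔS = −(1.6 × 10⁻⁴)(+3.1)+(8.2 × 10⁻⁴)(+0.26) = -2.8 × 10⁻⁴ → UNSTABLE
  164–165 m: −αΔT+βΔS = −(1.6 × 10⁻⁴)(-7.1)+(8.2 × 10⁻⁴)(-0.90) = 4.0 × 10⁻⁴ → stable
  165–171 m: −αΔT+βΔS = −(1.6 × 10⁻⁴)(+2.3)+(8.2 × 10⁻⁴)(+0.70) = 2.1 × 10⁻⁴ → stable
  171–187 m: −αΔT+βΔS = −(1.6 × 10⁻⁴)(-5.5)+(8.2 × 10⁻⁴)(-0.02) = 8.6 × 10⁻⁴ → stable
The 144–164 m interval has Δρ < 0: lighter water underlies denser water.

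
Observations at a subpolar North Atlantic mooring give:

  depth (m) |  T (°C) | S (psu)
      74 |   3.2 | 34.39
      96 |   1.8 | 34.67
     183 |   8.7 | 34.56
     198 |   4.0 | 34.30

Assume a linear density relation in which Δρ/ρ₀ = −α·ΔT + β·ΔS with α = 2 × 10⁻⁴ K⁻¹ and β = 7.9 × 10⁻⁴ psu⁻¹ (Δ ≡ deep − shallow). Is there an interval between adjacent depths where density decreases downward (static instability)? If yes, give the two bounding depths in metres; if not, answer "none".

96–183 m

Evaluate Δρ/ρ₀ = −αΔT + βΔS across each adjacent pair:
  74–96 m: −αΔT+βΔS = −(2 × 10⁻⁴)(-1.4)+(7.9 × 10⁻⁴)(+0.28) = 5.0 × 10⁻⁴ → stable
  96–183 m: −αΔT+βΔS = −(2 × 10⁻⁴)(+6.9)+(7.9 × 10⁻⁴)(-0.11) = -1.5 × 10⁻³ → UNSTABLE
  183–198 m: −αΔT+βΔS = −(2 × 10⁻⁴)(-4.7)+(7.9 × 10⁻⁴)(-0.26) = 7.3 × 10⁻⁴ → stable
The 96–183 m interval has Δρ < 0: lighter water underlies denser water.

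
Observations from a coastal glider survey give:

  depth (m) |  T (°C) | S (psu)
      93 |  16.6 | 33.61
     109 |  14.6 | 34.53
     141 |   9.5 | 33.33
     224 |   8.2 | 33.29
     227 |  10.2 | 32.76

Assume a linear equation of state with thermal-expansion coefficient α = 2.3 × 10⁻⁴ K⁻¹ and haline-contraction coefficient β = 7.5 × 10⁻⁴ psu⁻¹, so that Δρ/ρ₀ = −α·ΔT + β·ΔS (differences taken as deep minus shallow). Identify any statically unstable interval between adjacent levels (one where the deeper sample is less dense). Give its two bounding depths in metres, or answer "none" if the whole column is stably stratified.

224–227 m

Evaluate Δρ/ρ₀ = −αΔT + βΔS across each adjacent pair:
  93–109 m: −αΔT+βΔS = −(2.3 × 10⁻⁴)(-2.0)+(7.5 × 10⁻⁴)(+0.92) = 1.1 × 10⁻³ → stable
  109–141 m: −αΔT+βΔS = −(2.3 × 10⁻⁴)(-5.1)+(7.5 × 10⁻⁴)(-1.20) = 2.7 × 10⁻⁴ → stable
  141–224 m: −αΔT+βΔS = −(2.3 × 10⁻⁴)(-1.3)+(7.5 × 10⁻⁴)(-0.04) = 2.7 × 10⁻⁴ → stable
  224–227 m: −αΔT+βΔS = −(2.3 × 10⁻⁴)(+2.0)+(7.5 × 10⁻⁴)(-0.53) = -8.6 × 10⁻⁴ → UNSTABLE
The 224–227 m interval has Δρ < 0: lighter water underlies denser water.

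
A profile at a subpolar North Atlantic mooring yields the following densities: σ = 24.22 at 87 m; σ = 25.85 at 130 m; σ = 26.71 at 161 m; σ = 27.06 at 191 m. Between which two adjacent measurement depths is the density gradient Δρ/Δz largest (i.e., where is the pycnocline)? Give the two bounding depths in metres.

87–130 m

Compute the density gradient over each adjacent pair:
  87–130 m: Δρ/Δz = 1.63/43 = 0.038 kg m⁻⁴
  130–161 m: Δρ/Δz = 0.86/31 = 0.028 kg m⁻⁴
  161–191 m: Δρ/Δz = 0.35/30 = 0.012 kg m⁻⁴
The largest gradient is in the 87–130 m interval — the pycnocline.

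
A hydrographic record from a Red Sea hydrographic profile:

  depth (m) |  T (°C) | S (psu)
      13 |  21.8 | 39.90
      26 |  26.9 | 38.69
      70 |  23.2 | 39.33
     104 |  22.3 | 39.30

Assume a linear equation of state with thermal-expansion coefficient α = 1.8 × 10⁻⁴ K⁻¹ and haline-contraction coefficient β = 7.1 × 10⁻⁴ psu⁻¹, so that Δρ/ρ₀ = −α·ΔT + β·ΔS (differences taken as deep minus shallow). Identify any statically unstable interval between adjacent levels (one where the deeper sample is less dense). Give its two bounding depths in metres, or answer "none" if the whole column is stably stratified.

13–26 m

Evaluate Δρ/ρ₀ = −αΔT + βΔS across each adjacent pair:
  13–26 m: −αΔT+βΔS = −(1.8 × 10⁻⁴)(+5.1)+(7.1 × 10⁻⁴)(-1.21) = -1.8 × 10⁻³ → UNSTABLE
  26–70 m: −αΔT+βΔS = −(1.8 × 10⁻⁴)(-3.7)+(7.1 × 10⁻⁴)(+0.64) = 1.1 × 10⁻³ → stable
  70–104 m: −αΔT+βΔS = −(1.8 × 10⁻⁴)(-0.9)+(7.1 × 10⁻⁴)(-0.03) = 1.4 × 10⁻⁴ → stable
The 13–26 m interval has Δρ < 0: lighter water underlies denser water.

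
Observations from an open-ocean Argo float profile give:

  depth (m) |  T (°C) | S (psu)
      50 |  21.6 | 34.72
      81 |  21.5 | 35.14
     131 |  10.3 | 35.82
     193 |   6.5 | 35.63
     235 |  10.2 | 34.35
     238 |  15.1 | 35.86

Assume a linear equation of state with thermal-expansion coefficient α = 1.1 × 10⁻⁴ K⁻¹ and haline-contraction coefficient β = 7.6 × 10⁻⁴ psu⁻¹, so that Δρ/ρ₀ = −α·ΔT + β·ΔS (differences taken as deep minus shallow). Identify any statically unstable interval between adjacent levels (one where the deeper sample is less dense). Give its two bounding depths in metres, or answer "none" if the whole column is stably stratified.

Evaluate Δρ/ρ₀ = −αΔT + βΔS across each adjacent pair:
  50–81 m: −αΔT+βΔS = −(1.1 × 10⁻⁴)(-0.1)+(7.6 × 10⁻⁴)(+0.42) = 3.3 × 10⁻⁴ → stable
  81–131 m: −αΔT+βΔS = −(1.1 × 10⁻⁴)(-11.2)+(7.6 × 10⁻⁴)(+0.68) = 1.7 × 10⁻³ → stable
  131–193 m: −αΔT+βΔS = −(1.1 × 10⁻⁴)(-3.8)+(7.6 × 10⁻⁴)(-0.19) = 2.7 × 10⁻⁴ → stable
  193–235 m: −αΔT+βΔS = −(1.1 × 10⁻⁴)(+3.7)+(7.6 × 10⁻⁴)(-1.28) = -1.4 × 10⁻³ → UNSTABLE
  235–238 m: −αΔT+βΔS = −(1.1 × 10⁻⁴)(+4.9)+(7.6 × 10⁻⁴)(+1.51) = 6.1 × 10⁻⁴ → stable
The 193–235 m interval has Δρ < 0: lighter water underlies denser water.

193–235 m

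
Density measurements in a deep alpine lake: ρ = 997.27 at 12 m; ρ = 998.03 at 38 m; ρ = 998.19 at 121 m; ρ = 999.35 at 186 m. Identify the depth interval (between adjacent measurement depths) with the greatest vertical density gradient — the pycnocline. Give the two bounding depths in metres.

Compute the density gradient over each adjacent pair:
  12–38 m: Δρ/Δz = 0.76/26 = 0.029 kg m⁻⁴
  38–121 m: Δρ/Δz = 0.16/83 = 1.9 × 10⁻³ kg m⁻⁴
  121–186 m: Δρ/Δz = 1.16/65 = 0.018 kg m⁻⁴
The largest gradient is in the 12–38 m interval — the pycnocline.

12–38 m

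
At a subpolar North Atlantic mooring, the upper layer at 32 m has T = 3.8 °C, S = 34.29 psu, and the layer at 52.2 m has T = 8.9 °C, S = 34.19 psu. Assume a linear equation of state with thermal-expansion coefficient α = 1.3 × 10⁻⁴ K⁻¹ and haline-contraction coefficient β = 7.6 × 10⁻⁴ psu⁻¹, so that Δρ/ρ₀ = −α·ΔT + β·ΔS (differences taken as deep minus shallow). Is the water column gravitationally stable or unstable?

unstable

ΔT = 8.9 − 3.8 = +5.1 K and ΔS = 34.19 − 34.29 = -0.10 psu (deep − shallow).
−αΔT = -6.63 × 10⁻⁴; βΔS = -7.60 × 10⁻⁵; sum Δρ/ρ₀ = -7.39 × 10⁻⁴.
Δρ/ρ₀ < 0, so Δρ < 0: deeper water is lighter → statically unstable; the column would overturn.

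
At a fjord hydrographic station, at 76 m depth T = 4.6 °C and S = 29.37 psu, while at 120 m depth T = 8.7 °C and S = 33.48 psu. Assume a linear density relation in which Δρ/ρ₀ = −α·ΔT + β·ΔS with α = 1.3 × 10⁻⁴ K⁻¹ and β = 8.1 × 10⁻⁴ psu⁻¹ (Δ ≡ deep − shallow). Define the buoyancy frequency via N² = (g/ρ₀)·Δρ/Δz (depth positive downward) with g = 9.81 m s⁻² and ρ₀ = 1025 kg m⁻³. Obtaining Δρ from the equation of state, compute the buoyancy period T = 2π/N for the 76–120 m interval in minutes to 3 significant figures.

4.19 min

ΔT = +4.1 K, ΔS = +4.11 psu (deep − shallow).
Δρ/ρ₀ = −αΔT + βΔS = -5.33 × 10⁻⁴ + 3.3291 × 10⁻³ = 2.7961 × 10⁻³, so Δρ ≈ 2.866 kg m⁻³.
N² = (g/ρ₀)·Δρ/Δz = g·(Δρ/ρ₀)/Δz = 9.81 × 2.7961 × 10⁻³ / 44 = 6.2340 × 10⁻⁴ s⁻².
N = √(6.2340 × 10⁻⁴) = 0.024968 rad s⁻¹ → T = 2π/N = 251.65 s = 4.1942 min ≈ 4.19 min.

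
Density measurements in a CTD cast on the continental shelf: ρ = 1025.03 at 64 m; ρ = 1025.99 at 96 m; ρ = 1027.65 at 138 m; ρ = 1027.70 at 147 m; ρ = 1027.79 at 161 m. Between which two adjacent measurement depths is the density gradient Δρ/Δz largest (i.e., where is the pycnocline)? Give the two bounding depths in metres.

96–138 m

Compute the density gradient over each adjacent pair:
  64–96 m: Δρ/Δz = 0.96/32 = 0.030 kg m⁻⁴
  96–138 m: Δρ/Δz = 1.66/42 = 0.040 kg m⁻⁴
  138–147 m: Δρ/Δz = 0.05/9 = 5.6 × 10⁻³ kg m⁻⁴
  147–161 m: Δρ/Δz = 0.09/14 = 6.4 × 10⁻³ kg m⁻⁴
The largest gradient is in the 96–138 m interval — the pycnocline.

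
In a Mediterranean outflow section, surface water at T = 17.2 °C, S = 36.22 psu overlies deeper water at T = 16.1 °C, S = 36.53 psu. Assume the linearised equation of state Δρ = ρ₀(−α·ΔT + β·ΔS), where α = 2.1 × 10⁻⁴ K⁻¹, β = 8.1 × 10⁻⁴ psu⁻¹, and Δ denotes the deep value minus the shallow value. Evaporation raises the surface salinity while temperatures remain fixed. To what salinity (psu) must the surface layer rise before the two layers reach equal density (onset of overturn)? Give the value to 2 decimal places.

36.82 psu

Neutral buoyancy requires −α(T_deep − T_surf) + β(S_deep − S_surf′) = 0.
S_surf′ = S_deep − (α/β)·ΔT = 36.53 − (2.1 × 10⁻⁴/8.1 × 10⁻⁴)·(-1.1) = 36.8152 psu.
Increase required: 36.8152 − 36.22 = 0.5952 psu.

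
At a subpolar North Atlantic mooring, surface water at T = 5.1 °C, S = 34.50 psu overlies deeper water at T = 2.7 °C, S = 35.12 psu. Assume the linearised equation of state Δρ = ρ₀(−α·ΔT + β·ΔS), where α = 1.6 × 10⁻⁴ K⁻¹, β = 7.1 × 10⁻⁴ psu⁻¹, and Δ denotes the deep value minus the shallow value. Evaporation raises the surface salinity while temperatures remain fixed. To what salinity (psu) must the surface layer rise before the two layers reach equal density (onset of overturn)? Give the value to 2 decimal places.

35.66 psu

Neutral buoyancy requires −α(T_deep − T_surf) + β(S_deep − S_surf′) = 0.
S_surf′ = S_deep − (α/β)·ΔT = 35.12 − (1.6 × 10⁻⁴/7.1 × 10⁻⁴)·(-2.4) = 35.6608 psu.
Increase required: 35.6608 − 34.50 = 1.1608 psu.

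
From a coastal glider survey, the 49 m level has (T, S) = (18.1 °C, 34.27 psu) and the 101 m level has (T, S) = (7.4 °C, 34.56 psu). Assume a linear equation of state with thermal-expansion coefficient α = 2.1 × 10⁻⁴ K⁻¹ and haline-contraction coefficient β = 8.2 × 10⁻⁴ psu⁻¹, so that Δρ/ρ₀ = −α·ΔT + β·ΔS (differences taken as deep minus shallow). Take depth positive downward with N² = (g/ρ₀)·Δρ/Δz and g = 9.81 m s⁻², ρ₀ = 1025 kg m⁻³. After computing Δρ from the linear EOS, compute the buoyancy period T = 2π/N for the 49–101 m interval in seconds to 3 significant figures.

290 s

ΔT = -10.7 K, ΔS = +0.29 psu (deep − shallow).
Δρ/ρ₀ = −αΔT + βΔS = 2.247 × 10⁻³ + 2.378 × 10⁻⁴ = 2.4848 × 10⁻³, so Δρ ≈ 2.547 kg m⁻³.
N² = (g/ρ₀)·Δρ/Δz = g·(Δρ/ρ₀)/Δz = 9.81 × 2.4848 × 10⁻³ / 52 = 4.6877 × 10⁻⁴ s⁻².
N = √(4.6877 × 10⁻⁴) = 0.021651 rad s⁻¹ → T = 2π/N = 290.20 s ≈ 290 s.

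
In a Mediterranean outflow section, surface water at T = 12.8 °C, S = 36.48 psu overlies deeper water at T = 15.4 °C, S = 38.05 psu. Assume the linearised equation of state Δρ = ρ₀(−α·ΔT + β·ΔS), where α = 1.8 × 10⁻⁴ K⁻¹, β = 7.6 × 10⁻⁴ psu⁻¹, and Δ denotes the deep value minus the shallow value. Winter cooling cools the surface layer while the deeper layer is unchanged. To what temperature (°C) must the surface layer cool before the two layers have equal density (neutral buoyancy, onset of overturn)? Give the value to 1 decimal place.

Neutral buoyancy requires Δρ = 0, i.e. −α(T_deep − T_surf′) + β(S_deep − S_surf) = 0.
T_surf′ = T_deep − (β/α)·ΔS = 15.4 − (7.6 × 10⁻⁴/1.8 × 10⁻⁴)·(+1.57) = 8.771 °C.
Cooling required: 12.8 − (8.771) = 4.029 °C.

8.8 °C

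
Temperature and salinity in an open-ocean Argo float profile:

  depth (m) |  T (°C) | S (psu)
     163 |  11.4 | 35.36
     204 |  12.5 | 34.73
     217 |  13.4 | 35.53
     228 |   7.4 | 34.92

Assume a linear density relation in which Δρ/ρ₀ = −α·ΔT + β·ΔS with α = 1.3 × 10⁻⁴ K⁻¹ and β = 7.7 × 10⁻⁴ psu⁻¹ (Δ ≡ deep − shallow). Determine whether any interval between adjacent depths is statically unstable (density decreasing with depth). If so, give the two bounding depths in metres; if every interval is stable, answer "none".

Evaluate Δρ/ρ₀ = −αΔT + βΔS across each adjacent pair:
  163–204 m: −αΔT+βΔS = −(1.3 × 10⁻⁴)(+1.1)+(7.7 × 10⁻⁴)(-0.63) = -6.3 × 10⁻⁴ → UNSTABLE
  204–217 m: −αΔT+βΔS = −(1.3 × 10⁻⁴)(+0.9)+(7.7 × 10⁻⁴)(+0.80) = 5.0 × 10⁻⁴ → stable
  217–228 m: −αΔT+βΔS = −(1.3 × 10⁻⁴)(-6.0)+(7.7 × 10⁻⁴)(-0.61) = 3.1 × 10⁻⁴ → stable
The 163–204 m interval has Δρ < 0: lighter water underlies denser water.

163–204 m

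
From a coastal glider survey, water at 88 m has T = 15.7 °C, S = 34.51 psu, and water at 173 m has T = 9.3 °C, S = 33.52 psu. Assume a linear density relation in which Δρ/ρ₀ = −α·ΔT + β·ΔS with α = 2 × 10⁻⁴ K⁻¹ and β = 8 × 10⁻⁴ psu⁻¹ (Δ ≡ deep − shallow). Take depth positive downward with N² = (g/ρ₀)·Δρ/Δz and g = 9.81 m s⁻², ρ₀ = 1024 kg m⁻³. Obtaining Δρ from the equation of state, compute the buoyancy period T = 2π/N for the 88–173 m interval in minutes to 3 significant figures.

14.0 min

ΔT = -6.4 K, ΔS = -0.99 psu (deep − shallow).
Δρ/ρ₀ = −αΔT + βΔS = 1.28 × 10⁻³ − 7.92 × 10⁻⁴ = 4.88 × 10⁻⁴, so Δρ ≈ 0.4997 kg m⁻³.
N² = (g/ρ₀)·Δρ/Δz = g·(Δρ/ρ₀)/Δz = 9.81 × 4.88 × 10⁻⁴ / 85 = 5.6321 × 10⁻⁵ s⁻².
N = √(5.6321 × 10⁻⁵) = 7.5047 × 10⁻³ rad s⁻¹ → T = 2π/N = 837.23 s = 13.954 min ≈ 14.0 min.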